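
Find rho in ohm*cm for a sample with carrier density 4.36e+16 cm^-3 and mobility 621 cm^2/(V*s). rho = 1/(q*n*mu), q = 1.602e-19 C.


Step 1: sigma = q * n * mu = 1.602e-19 * 4.36e+16 * 621 = 4.33751e+00 S/cm
Step 2: rho = 1 / sigma = 1 / 4.33751e+00 = 0.2305 ohm*cm

0.2305


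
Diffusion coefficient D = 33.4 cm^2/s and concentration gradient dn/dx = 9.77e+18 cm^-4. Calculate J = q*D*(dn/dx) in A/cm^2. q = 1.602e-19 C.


Step 1: J = q * D * (dn/dx)
Step 2: J = 1.602e-19 * 33.4 * 9.77e+18
Step 3: J = 5.23e+01 A/cm^2

5.23e+01


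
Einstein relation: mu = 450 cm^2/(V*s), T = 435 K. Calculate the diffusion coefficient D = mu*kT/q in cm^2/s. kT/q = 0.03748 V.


Step 1: D = mu * (kT/q)
Step 2: D = 450 * 0.03748
Step 3: D = 16.87 cm^2/s

16.87


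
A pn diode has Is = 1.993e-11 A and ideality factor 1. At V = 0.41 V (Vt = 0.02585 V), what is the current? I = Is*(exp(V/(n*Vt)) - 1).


Step 1: V/(n*Vt) = 0.41/(1*0.02585) = 15.8607
Step 2: exp(15.8607) = 7.7306e+06
Step 3: I = 1.993e-11 * (7.7306e+06 - 1) = 1.54e-04 A

1.54e-04


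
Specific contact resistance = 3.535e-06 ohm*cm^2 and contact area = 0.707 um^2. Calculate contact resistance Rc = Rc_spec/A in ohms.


Step 1: Convert area to cm^2: 0.707 um^2 = 7.0700e-09 cm^2
Step 2: Rc = Rc_spec / A = 3.535e-06 / 7.0700e-09
Step 3: Rc = 5.00e+02 ohms

5.00e+02


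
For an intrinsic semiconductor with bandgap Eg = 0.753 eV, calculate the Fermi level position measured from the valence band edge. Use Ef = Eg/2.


Step 1: For an intrinsic semiconductor, the Fermi level sits at midgap.
Step 2: Ef = Eg / 2 = 0.753 / 2 = 0.3765 eV

0.3765


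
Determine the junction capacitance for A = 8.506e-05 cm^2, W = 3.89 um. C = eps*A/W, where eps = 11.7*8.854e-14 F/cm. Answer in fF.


Step 1: eps_Si = 11.7 * 8.854e-14 = 1.035918e-12 F/cm
Step 2: W in cm = 3.89 * 1e-4 = 3.89e-04 cm
Step 3: C = 1.035918e-12 * 8.506e-05 / 3.89e-04 = 2.265172e-13 F
Step 4: C = 226.52 fF

226.52


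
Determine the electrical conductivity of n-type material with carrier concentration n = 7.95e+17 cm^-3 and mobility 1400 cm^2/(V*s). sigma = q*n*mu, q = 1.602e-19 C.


Step 1: sigma = q * n * mu
Step 2: sigma = 1.602e-19 * 7.95e+17 * 1400
Step 3: sigma = 1.783e+02 S/cm

1.783e+02


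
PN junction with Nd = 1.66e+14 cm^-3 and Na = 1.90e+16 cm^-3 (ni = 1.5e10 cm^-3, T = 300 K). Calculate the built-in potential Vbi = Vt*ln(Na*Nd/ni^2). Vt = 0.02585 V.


Step 1: Compute Na*Nd/ni^2 = 1.90e+16 * 1.66e+14 / (1.5e10)^2 = 1.4018e+10
Step 2: ln(1.4018e+10) = 23.3636
Step 3: Vbi = 0.02585 * 23.3636 = 0.604 V

0.604


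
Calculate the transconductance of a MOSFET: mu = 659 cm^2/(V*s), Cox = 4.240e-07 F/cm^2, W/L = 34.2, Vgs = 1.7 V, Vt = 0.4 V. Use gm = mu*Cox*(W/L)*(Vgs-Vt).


Step 1: Vov = Vgs - Vt = 1.7 - 0.4 = 1.3 V
Step 2: gm = mu * Cox * (W/L) * Vov
Step 3: gm = 659 * 4.240e-07 * 34.2 * 1.3 = 1.24e-02 S

1.24e-02


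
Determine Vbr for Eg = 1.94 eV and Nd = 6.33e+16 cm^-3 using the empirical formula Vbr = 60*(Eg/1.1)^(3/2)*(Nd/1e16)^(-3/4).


Step 1: Eg/1.1 = 1.94/1.1 = 1.763636
Step 2: (Eg/1.1)^1.5 = 1.763636^1.5 = 2.342143
Step 3: (Nd/1e16)^(-0.75) = (6.33)^(-0.75) = 0.250580
Step 4: Vbr = 60 * 2.342143 * 0.250580 = 35.2 V

35.2


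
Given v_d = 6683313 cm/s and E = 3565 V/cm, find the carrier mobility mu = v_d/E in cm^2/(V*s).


Step 1: mu = v_d / E
Step 2: mu = 6683313 / 3565
Step 3: mu = 1874.7 cm^2/(V*s)

1874.7


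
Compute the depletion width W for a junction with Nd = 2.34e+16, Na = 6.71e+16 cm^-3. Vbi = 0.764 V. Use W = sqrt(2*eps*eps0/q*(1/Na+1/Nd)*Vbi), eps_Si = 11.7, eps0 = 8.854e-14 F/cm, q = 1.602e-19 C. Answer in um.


Step 1: 1/Na + 1/Nd = 1/6.71e+16 + 1/2.34e+16 = 5.76382e-17
Step 2: 2*eps*eps0/q = 2*11.7*8.854e-14/1.602e-19 = 1.293281e+07
Step 3: W^2 = 1.293281e+07 * 5.76382e-17 * 0.764 = 5.69504e-10
Step 4: W = sqrt(5.69504e-10) = 2.386e-05 cm = 0.2386 um

0.2386


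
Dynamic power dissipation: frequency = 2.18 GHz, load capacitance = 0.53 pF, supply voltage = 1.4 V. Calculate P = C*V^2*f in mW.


Step 1: V^2 = 1.4^2 = 1.96 V^2
Step 2: P = C*V^2*f = 0.53e-12 F * 1.96 * 2.18e9 Hz
Step 3: P = 2.264584e-03 W
Step 4: P = 2.265 mW

2.265


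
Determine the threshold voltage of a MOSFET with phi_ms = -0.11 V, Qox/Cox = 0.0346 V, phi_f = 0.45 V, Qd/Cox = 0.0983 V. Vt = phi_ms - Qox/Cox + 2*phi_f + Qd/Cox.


Step 1: Vt = phi_ms - Qox/Cox + 2*phi_f + Qd/Cox
Step 2: Vt = -0.11 - 0.0346 + 2*0.45 + 0.0983
Step 3: Vt = -0.11 - 0.0346 + 0.9 + 0.0983
Step 4: Vt = 0.8537 V

0.8537


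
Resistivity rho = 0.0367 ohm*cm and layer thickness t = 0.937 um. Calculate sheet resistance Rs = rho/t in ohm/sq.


Step 1: Convert thickness to cm: t = 0.937 um = 9.3700e-05 cm
Step 2: Rs = rho / t = 0.0367 / 9.3700e-05
Step 3: Rs = 391.7 ohm/sq

391.7


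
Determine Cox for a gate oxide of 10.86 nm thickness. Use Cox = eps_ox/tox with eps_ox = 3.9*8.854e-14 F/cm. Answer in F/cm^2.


Step 1: eps_ox = 3.9 * 8.854e-14 = 3.45306e-13 F/cm
Step 2: tox in cm = 10.86 nm * 1e-7 = 1.0860e-06 cm
Step 3: Cox = 3.45306e-13 / 1.0860e-06 = 3.18e-07 F/cm^2

3.18e-07


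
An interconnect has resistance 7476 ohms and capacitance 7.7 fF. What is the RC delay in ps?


Step 1: tau = R * C
Step 2: tau = 7476 * 7.7 fF = 7476 * 7.7e-15 F
Step 3: tau = 5.75652e-11 s = 57.5652 ps

57.5652


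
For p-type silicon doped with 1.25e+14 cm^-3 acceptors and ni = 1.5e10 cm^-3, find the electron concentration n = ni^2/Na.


Step 1: Majority hole concentration p ≈ Na = 1.25e+14 cm^-3
Step 2: n = ni^2 / Na = (1.5e10)^2 / 1.25e+14
Step 3: n = 1.80e+06 cm^-3

1.80e+06


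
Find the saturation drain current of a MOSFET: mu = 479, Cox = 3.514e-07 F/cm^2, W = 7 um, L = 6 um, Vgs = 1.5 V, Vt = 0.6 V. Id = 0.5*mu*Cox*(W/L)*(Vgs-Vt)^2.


Step 1: Overdrive voltage Vov = Vgs - Vt = 1.5 - 0.6 = 0.9 V
Step 2: W/L = 7/6 = 1.16667
Step 3: Id = 0.5 * 479 * 3.514e-07 * 1.16667 * 0.9^2
Step 4: Id = 7.95e-05 A

7.95e-05


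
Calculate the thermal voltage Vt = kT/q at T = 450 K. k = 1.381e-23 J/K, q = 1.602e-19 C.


Step 1: kT = 1.381e-23 * 450 = 6.2145e-21 J
Step 2: Vt = kT/q = 6.2145e-21 / 1.602e-19
Step 3: Vt = 0.03879 V

0.03879


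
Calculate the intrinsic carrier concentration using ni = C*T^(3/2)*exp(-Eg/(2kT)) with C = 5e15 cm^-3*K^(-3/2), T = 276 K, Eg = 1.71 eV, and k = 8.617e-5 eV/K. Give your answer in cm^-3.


Step 1: Compute kT = 8.617e-5 * 276 = 0.02378292 eV
Step 2: Exponent = -Eg/(2kT) = -1.71/(2*0.02378292) = -35.95017
Step 3: T^(3/2) = 276^1.5 = 4585.26
Step 4: ni = 5e15 * 4585.26 * exp(-35.95017) = 5.59e+03 cm^-3

5.59e+03


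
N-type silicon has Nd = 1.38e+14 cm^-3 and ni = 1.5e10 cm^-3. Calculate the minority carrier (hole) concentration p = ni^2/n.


Step 1: Since Nd >> ni, n ≈ Nd = 1.38e+14 cm^-3
Step 2: p = ni^2 / n = (1.5e10)^2 / 1.38e+14
Step 3: p = 2.25e20 / 1.38e+14 = 1.63e+06 cm^-3

1.63e+06


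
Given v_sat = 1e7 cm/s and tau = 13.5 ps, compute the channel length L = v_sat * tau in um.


Step 1: tau in seconds = 13.5 ps * 1e-12 = 1.3500e-11 s
Step 2: L = v_sat * tau = 1e7 * 1.3500e-11 = 1.3500e-04 cm
Step 3: L in um = 1.3500e-04 * 1e4 = 1.35 um

1.35


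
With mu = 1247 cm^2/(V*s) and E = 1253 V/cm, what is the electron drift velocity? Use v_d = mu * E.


Step 1: v_d = mu * E
Step 2: v_d = 1247 * 1253 = 1562491
Step 3: v_d = 1.56e+06 cm/s

1.56e+06


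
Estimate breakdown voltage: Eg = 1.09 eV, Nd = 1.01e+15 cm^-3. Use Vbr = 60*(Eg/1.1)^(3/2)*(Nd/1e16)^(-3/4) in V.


Step 1: Eg/1.1 = 1.09/1.1 = 0.990909
Step 2: (Eg/1.1)^1.5 = 0.990909^1.5 = 0.986395
Step 3: (Nd/1e16)^(-0.75) = (0.101)^(-0.75) = 5.581603
Step 4: Vbr = 60 * 0.986395 * 5.581603 = 330.3 V

330.3


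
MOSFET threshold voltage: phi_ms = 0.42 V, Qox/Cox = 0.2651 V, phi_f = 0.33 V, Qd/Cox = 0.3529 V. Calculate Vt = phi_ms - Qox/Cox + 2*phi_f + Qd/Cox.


Step 1: Vt = phi_ms - Qox/Cox + 2*phi_f + Qd/Cox
Step 2: Vt = 0.42 - 0.2651 + 2*0.33 + 0.3529
Step 3: Vt = 0.42 - 0.2651 + 0.66 + 0.3529
Step 4: Vt = 1.1678 V

1.1678


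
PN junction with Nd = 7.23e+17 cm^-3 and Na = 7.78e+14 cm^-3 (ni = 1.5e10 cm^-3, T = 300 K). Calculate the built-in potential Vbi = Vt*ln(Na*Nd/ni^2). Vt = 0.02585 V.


Step 1: Compute Na*Nd/ni^2 = 7.78e+14 * 7.23e+17 / (1.5e10)^2 = 2.5000e+12
Step 2: ln(2.5000e+12) = 28.5473
Step 3: Vbi = 0.02585 * 28.5473 = 0.738 V

0.738


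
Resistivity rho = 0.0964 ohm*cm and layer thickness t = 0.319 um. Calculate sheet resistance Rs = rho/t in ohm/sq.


Step 1: Convert thickness to cm: t = 0.319 um = 3.1900e-05 cm
Step 2: Rs = rho / t = 0.0964 / 3.1900e-05
Step 3: Rs = 3021.9 ohm/sq

3021.9


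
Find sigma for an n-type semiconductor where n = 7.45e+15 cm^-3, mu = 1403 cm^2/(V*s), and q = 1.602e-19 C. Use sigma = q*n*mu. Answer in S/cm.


Step 1: sigma = q * n * mu
Step 2: sigma = 1.602e-19 * 7.45e+15 * 1403
Step 3: sigma = 1.674e+00 S/cm

1.674e+00


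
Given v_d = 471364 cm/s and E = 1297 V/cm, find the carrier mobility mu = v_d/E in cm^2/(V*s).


Step 1: mu = v_d / E
Step 2: mu = 471364 / 1297
Step 3: mu = 363.43 cm^2/(V*s)

363.43


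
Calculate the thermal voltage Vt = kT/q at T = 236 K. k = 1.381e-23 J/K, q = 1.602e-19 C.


Step 1: kT = 1.381e-23 * 236 = 3.25916e-21 J
Step 2: Vt = kT/q = 3.25916e-21 / 1.602e-19
Step 3: Vt = 0.02034 V

0.02034


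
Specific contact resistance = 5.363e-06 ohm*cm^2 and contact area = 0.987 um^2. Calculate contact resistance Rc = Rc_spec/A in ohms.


Step 1: Convert area to cm^2: 0.987 um^2 = 9.8700e-09 cm^2
Step 2: Rc = Rc_spec / A = 5.363e-06 / 9.8700e-09
Step 3: Rc = 5.43e+02 ohms

5.43e+02


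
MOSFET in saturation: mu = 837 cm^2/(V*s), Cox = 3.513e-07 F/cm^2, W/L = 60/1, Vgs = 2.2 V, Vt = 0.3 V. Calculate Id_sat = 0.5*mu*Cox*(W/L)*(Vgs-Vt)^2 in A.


Step 1: Overdrive voltage Vov = Vgs - Vt = 2.2 - 0.3 = 1.9 V
Step 2: W/L = 60/1 = 60
Step 3: Id = 0.5 * 837 * 3.513e-07 * 60 * 1.9^2
Step 4: Id = 3.18e-02 A

3.18e-02


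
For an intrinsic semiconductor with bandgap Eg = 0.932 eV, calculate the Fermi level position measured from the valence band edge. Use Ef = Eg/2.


Step 1: For an intrinsic semiconductor, the Fermi level sits at midgap.
Step 2: Ef = Eg / 2 = 0.932 / 2 = 0.466 eV

0.466


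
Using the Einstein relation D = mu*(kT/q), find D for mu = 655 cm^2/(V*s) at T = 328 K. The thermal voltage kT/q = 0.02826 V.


Step 1: D = mu * (kT/q)
Step 2: D = 655 * 0.02826
Step 3: D = 18.51 cm^2/s

18.51


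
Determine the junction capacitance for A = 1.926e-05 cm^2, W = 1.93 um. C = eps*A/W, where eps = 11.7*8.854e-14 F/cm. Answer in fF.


Step 1: eps_Si = 11.7 * 8.854e-14 = 1.035918e-12 F/cm
Step 2: W in cm = 1.93 * 1e-4 = 1.93e-04 cm
Step 3: C = 1.035918e-12 * 1.926e-05 / 1.93e-04 = 1.033771e-13 F
Step 4: C = 103.38 fF

103.38


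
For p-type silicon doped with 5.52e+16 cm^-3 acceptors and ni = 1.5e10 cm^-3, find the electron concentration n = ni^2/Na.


Step 1: Majority hole concentration p ≈ Na = 5.52e+16 cm^-3
Step 2: n = ni^2 / Na = (1.5e10)^2 / 5.52e+16
Step 3: n = 4.08e+03 cm^-3

4.08e+03


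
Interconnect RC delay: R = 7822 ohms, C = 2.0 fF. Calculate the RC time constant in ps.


Step 1: tau = R * C
Step 2: tau = 7822 * 2.0 fF = 7822 * 2.0e-15 F
Step 3: tau = 1.5644e-11 s = 15.644 ps

15.644


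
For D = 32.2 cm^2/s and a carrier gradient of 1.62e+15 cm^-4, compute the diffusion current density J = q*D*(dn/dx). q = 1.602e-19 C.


Step 1: J = q * D * (dn/dx)
Step 2: J = 1.602e-19 * 32.2 * 1.62e+15
Step 3: J = 8.36e-03 A/cm^2

8.36e-03


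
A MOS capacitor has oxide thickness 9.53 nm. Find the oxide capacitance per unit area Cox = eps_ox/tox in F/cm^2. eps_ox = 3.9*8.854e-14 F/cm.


Step 1: eps_ox = 3.9 * 8.854e-14 = 3.45306e-13 F/cm
Step 2: tox in cm = 9.53 nm * 1e-7 = 9.5300e-07 cm
Step 3: Cox = 3.45306e-13 / 9.5300e-07 = 3.62e-07 F/cm^2

3.62e-07


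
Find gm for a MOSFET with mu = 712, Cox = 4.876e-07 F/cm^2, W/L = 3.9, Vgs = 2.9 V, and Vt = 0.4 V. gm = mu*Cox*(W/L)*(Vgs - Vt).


Step 1: Vov = Vgs - Vt = 2.9 - 0.4 = 2.5 V
Step 2: gm = mu * Cox * (W/L) * Vov
Step 3: gm = 712 * 4.876e-07 * 3.9 * 2.5 = 3.38e-03 S

3.38e-03


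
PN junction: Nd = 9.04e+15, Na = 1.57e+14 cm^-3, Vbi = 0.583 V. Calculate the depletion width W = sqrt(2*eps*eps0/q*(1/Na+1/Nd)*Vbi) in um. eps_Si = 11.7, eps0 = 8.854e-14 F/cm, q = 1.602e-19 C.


Step 1: 1/Na + 1/Nd = 1/1.57e+14 + 1/9.04e+15 = 6.48005e-15
Step 2: 2*eps*eps0/q = 2*11.7*8.854e-14/1.602e-19 = 1.293281e+07
Step 3: W^2 = 1.293281e+07 * 6.48005e-15 * 0.583 = 4.88585e-08
Step 4: W = sqrt(4.88585e-08) = 2.210e-04 cm = 2.21 um

2.21


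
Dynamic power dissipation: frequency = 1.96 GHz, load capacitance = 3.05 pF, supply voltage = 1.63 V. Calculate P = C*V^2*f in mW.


Step 1: V^2 = 1.63^2 = 2.6569 V^2
Step 2: P = C*V^2*f = 3.05e-12 F * 2.6569 * 1.96e9 Hz
Step 3: P = 1.58829482e-02 W
Step 4: P = 15.883 mW

15.883


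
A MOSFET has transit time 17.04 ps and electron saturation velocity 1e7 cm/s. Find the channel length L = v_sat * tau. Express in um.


Step 1: tau in seconds = 17.04 ps * 1e-12 = 1.7040e-11 s
Step 2: L = v_sat * tau = 1e7 * 1.7040e-11 = 1.7040e-04 cm
Step 3: L in um = 1.7040e-04 * 1e4 = 1.704 um

1.704


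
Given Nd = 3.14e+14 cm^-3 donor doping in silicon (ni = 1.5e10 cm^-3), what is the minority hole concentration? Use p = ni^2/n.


Step 1: Since Nd >> ni, n ≈ Nd = 3.14e+14 cm^-3
Step 2: p = ni^2 / n = (1.5e10)^2 / 3.14e+14
Step 3: p = 2.25e20 / 3.14e+14 = 7.17e+05 cm^-3

7.17e+05


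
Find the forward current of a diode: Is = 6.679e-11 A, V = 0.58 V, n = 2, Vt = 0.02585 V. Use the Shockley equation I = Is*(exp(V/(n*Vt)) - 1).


Step 1: V/(n*Vt) = 0.58/(2*0.02585) = 11.2186
Step 2: exp(11.2186) = 7.4503e+04
Step 3: I = 6.679e-11 * (7.4503e+04 - 1) = 4.98e-06 A

4.98e-06


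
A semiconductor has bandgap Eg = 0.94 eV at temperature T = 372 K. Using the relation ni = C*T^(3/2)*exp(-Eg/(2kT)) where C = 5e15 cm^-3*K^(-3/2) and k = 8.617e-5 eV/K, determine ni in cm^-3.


Step 1: Compute kT = 8.617e-5 * 372 = 0.03205524 eV
Step 2: Exponent = -Eg/(2kT) = -0.94/(2*0.03205524) = -14.66219
Step 3: T^(3/2) = 372^1.5 = 7174.88
Step 4: ni = 5e15 * 7174.88 * exp(-14.66219) = 1.54e+13 cm^-3

1.54e+13


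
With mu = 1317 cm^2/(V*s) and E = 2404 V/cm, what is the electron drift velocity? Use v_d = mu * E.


Step 1: v_d = mu * E
Step 2: v_d = 1317 * 2404 = 3166068
Step 3: v_d = 3.17e+06 cm/s

3.17e+06


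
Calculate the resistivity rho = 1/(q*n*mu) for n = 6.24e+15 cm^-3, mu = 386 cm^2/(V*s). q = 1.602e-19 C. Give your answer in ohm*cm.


Step 1: sigma = q * n * mu = 1.602e-19 * 6.24e+15 * 386 = 3.85864e-01 S/cm
Step 2: rho = 1 / sigma = 1 / 3.85864e-01 = 2.592 ohm*cm

2.592


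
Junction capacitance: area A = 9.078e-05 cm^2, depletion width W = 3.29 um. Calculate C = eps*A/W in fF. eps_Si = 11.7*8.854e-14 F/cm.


Step 1: eps_Si = 11.7 * 8.854e-14 = 1.035918e-12 F/cm
Step 2: W in cm = 3.29 * 1e-4 = 3.29e-04 cm
Step 3: C = 1.035918e-12 * 9.078e-05 / 3.29e-04 = 2.858378e-13 F
Step 4: C = 285.84 fF

285.84


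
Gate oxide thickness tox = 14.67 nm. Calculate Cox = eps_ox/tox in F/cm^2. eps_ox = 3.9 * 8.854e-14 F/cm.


Step 1: eps_ox = 3.9 * 8.854e-14 = 3.45306e-13 F/cm
Step 2: tox in cm = 14.67 nm * 1e-7 = 1.4670e-06 cm
Step 3: Cox = 3.45306e-13 / 1.4670e-06 = 2.35e-07 F/cm^2

2.35e-07


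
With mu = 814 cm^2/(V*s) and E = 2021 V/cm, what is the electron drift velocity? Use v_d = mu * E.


Step 1: v_d = mu * E
Step 2: v_d = 814 * 2021 = 1645094
Step 3: v_d = 1.65e+06 cm/s

1.65e+06


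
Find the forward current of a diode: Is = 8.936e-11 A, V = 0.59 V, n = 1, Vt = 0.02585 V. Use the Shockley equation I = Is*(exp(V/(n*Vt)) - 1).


Step 1: V/(n*Vt) = 0.59/(1*0.02585) = 22.8240
Step 2: exp(22.8240) = 8.1722e+09
Step 3: I = 8.936e-11 * (8.1722e+09 - 1) = 7.30e-01 A

7.30e-01


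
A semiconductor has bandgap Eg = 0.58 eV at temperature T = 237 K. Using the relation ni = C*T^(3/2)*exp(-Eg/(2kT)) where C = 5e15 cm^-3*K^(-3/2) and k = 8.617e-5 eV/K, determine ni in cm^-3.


Step 1: Compute kT = 8.617e-5 * 237 = 0.02042229 eV
Step 2: Exponent = -Eg/(2kT) = -0.58/(2*0.02042229) = -14.20017
Step 3: T^(3/2) = 237^1.5 = 3648.57
Step 4: ni = 5e15 * 3648.57 * exp(-14.20017) = 1.24e+13 cm^-3

1.24e+13


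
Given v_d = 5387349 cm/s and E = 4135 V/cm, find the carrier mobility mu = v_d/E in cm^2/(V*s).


Step 1: mu = v_d / E
Step 2: mu = 5387349 / 4135
Step 3: mu = 1302.87 cm^2/(V*s)

1302.87


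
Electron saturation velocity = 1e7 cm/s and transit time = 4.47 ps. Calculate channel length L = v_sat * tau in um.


Step 1: tau in seconds = 4.47 ps * 1e-12 = 4.4700e-12 s
Step 2: L = v_sat * tau = 1e7 * 4.4700e-12 = 4.4700e-05 cm
Step 3: L in um = 4.4700e-05 * 1e4 = 0.447 um

0.447


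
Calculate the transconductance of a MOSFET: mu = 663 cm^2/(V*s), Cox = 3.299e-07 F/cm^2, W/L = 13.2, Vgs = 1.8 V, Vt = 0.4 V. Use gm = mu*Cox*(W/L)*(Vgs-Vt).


Step 1: Vov = Vgs - Vt = 1.8 - 0.4 = 1.4 V
Step 2: gm = mu * Cox * (W/L) * Vov
Step 3: gm = 663 * 3.299e-07 * 13.2 * 1.4 = 4.04e-03 S

4.04e-03


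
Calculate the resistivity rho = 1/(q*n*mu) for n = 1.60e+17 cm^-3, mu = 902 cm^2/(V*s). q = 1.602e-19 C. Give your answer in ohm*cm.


Step 1: sigma = q * n * mu = 1.602e-19 * 1.60e+17 * 902 = 2.31201e+01 S/cm
Step 2: rho = 1 / sigma = 1 / 2.31201e+01 = 0.04325 ohm*cm

0.04325


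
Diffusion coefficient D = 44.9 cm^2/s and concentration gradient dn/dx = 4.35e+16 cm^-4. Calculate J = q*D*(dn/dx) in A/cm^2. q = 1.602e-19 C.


Step 1: J = q * D * (dn/dx)
Step 2: J = 1.602e-19 * 44.9 * 4.35e+16
Step 3: J = 3.13e-01 A/cm^2

3.13e-01


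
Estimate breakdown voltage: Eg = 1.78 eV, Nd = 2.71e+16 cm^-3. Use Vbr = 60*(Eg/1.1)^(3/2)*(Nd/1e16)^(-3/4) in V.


Step 1: Eg/1.1 = 1.78/1.1 = 1.618182
Step 2: (Eg/1.1)^1.5 = 1.618182^1.5 = 2.058453
Step 3: (Nd/1e16)^(-0.75) = (2.71)^(-0.75) = 0.473449
Step 4: Vbr = 60 * 2.058453 * 0.473449 = 58.5 V

58.5


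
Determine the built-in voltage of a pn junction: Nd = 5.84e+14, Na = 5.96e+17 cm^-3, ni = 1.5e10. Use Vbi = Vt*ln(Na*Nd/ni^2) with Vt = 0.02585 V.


Step 1: Compute Na*Nd/ni^2 = 5.96e+17 * 5.84e+14 / (1.5e10)^2 = 1.5470e+12
Step 2: ln(1.5470e+12) = 28.0673
Step 3: Vbi = 0.02585 * 28.0673 = 0.726 V

0.726


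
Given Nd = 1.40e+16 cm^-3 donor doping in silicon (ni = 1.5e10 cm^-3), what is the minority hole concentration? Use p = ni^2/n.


Step 1: Since Nd >> ni, n ≈ Nd = 1.40e+16 cm^-3
Step 2: p = ni^2 / n = (1.5e10)^2 / 1.40e+16
Step 3: p = 2.25e20 / 1.40e+16 = 1.61e+04 cm^-3

1.61e+04


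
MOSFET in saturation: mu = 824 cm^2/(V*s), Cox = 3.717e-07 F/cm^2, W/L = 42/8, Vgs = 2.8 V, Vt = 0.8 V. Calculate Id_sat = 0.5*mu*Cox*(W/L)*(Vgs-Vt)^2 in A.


Step 1: Overdrive voltage Vov = Vgs - Vt = 2.8 - 0.8 = 2.0 V
Step 2: W/L = 42/8 = 5.25
Step 3: Id = 0.5 * 824 * 3.717e-07 * 5.25 * 2.0^2
Step 4: Id = 3.22e-03 A

3.22e-03


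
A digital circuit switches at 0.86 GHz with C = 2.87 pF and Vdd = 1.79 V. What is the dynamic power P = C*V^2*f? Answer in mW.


Step 1: V^2 = 1.79^2 = 3.2041 V^2
Step 2: P = C*V^2*f = 2.87e-12 F * 3.2041 * 0.86e9 Hz
Step 3: P = 7.90835962e-03 W
Step 4: P = 7.908 mW

7.908


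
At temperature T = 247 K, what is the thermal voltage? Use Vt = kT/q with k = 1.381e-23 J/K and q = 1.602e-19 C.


Step 1: kT = 1.381e-23 * 247 = 3.41107e-21 J
Step 2: Vt = kT/q = 3.41107e-21 / 1.602e-19
Step 3: Vt = 0.02129 V

0.02129


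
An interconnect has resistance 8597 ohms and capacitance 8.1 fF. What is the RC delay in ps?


Step 1: tau = R * C
Step 2: tau = 8597 * 8.1 fF = 8597 * 8.1e-15 F
Step 3: tau = 6.96357e-11 s = 69.6357 ps

69.6357


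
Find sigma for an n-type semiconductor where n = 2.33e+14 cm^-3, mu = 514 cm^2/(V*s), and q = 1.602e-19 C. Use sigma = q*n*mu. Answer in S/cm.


Step 1: sigma = q * n * mu
Step 2: sigma = 1.602e-19 * 2.33e+14 * 514
Step 3: sigma = 1.919e-02 S/cm

1.919e-02


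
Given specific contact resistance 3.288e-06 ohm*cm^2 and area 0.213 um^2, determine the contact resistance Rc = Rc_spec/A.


Step 1: Convert area to cm^2: 0.213 um^2 = 2.1300e-09 cm^2
Step 2: Rc = Rc_spec / A = 3.288e-06 / 2.1300e-09
Step 3: Rc = 1.54e+03 ohms

1.54e+03


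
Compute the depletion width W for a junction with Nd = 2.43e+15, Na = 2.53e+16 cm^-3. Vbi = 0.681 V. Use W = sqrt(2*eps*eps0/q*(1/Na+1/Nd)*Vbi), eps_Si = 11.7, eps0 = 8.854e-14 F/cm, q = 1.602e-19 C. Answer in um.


Step 1: 1/Na + 1/Nd = 1/2.53e+16 + 1/2.43e+15 = 4.51048e-16
Step 2: 2*eps*eps0/q = 2*11.7*8.854e-14/1.602e-19 = 1.293281e+07
Step 3: W^2 = 1.293281e+07 * 4.51048e-16 * 0.681 = 3.97249e-09
Step 4: W = sqrt(3.97249e-09) = 6.303e-05 cm = 0.6303 um

0.6303


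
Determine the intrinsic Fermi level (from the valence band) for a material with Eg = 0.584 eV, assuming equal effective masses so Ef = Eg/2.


Step 1: For an intrinsic semiconductor, the Fermi level sits at midgap.
Step 2: Ef = Eg / 2 = 0.584 / 2 = 0.292 eV

0.292


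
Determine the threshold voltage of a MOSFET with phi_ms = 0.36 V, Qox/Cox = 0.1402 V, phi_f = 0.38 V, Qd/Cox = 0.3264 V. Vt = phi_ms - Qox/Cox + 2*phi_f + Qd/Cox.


Step 1: Vt = phi_ms - Qox/Cox + 2*phi_f + Qd/Cox
Step 2: Vt = 0.36 - 0.1402 + 2*0.38 + 0.3264
Step 3: Vt = 0.36 - 0.1402 + 0.76 + 0.3264
Step 4: Vt = 1.3062 V

1.3062


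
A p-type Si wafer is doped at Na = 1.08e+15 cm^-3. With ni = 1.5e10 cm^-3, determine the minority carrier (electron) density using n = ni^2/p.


Step 1: Majority hole concentration p ≈ Na = 1.08e+15 cm^-3
Step 2: n = ni^2 / Na = (1.5e10)^2 / 1.08e+15
Step 3: n = 2.08e+05 cm^-3

2.08e+05


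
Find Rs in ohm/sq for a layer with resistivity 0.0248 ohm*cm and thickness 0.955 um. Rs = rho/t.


Step 1: Convert thickness to cm: t = 0.955 um = 9.5500e-05 cm
Step 2: Rs = rho / t = 0.0248 / 9.5500e-05
Step 3: Rs = 259.7 ohm/sq

259.7


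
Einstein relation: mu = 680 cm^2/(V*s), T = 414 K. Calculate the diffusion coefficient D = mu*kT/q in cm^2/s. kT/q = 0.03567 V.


Step 1: D = mu * (kT/q)
Step 2: D = 680 * 0.03567
Step 3: D = 24.26 cm^2/s

24.26


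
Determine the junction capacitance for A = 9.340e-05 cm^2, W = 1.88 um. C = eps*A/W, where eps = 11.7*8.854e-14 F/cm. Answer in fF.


Step 1: eps_Si = 11.7 * 8.854e-14 = 1.035918e-12 F/cm
Step 2: W in cm = 1.88 * 1e-4 = 1.88e-04 cm
Step 3: C = 1.035918e-12 * 9.340e-05 / 1.88e-04 = 5.146529e-13 F
Step 4: C = 514.65 fF

514.65


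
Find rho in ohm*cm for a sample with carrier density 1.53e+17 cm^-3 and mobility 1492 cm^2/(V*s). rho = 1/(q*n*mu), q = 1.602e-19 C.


Step 1: sigma = q * n * mu = 1.602e-19 * 1.53e+17 * 1492 = 3.65698e+01 S/cm
Step 2: rho = 1 / sigma = 1 / 3.65698e+01 = 0.02734 ohm*cm

0.02734


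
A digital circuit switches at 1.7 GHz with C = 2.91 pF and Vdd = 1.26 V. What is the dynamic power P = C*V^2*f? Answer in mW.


Step 1: V^2 = 1.26^2 = 1.5876 V^2
Step 2: P = C*V^2*f = 2.91e-12 F * 1.5876 * 1.7e9 Hz
Step 3: P = 7.8538572e-03 W
Step 4: P = 7.854 mW

7.854


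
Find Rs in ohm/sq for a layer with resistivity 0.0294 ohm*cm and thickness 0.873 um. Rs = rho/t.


Step 1: Convert thickness to cm: t = 0.873 um = 8.7300e-05 cm
Step 2: Rs = rho / t = 0.0294 / 8.7300e-05
Step 3: Rs = 336.8 ohm/sq

336.8


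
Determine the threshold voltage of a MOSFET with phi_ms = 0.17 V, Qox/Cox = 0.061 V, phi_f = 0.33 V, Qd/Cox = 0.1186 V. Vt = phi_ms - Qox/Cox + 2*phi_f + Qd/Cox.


Step 1: Vt = phi_ms - Qox/Cox + 2*phi_f + Qd/Cox
Step 2: Vt = 0.17 - 0.061 + 2*0.33 + 0.1186
Step 3: Vt = 0.17 - 0.061 + 0.66 + 0.1186
Step 4: Vt = 0.8876 V

0.8876


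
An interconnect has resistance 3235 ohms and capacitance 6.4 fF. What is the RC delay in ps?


Step 1: tau = R * C
Step 2: tau = 3235 * 6.4 fF = 3235 * 6.4e-15 F
Step 3: tau = 2.0704e-11 s = 20.704 ps

20.704


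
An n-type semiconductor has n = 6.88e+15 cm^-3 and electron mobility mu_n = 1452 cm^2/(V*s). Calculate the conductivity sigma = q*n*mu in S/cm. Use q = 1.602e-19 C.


Step 1: sigma = q * n * mu
Step 2: sigma = 1.602e-19 * 6.88e+15 * 1452
Step 3: sigma = 1.600e+00 S/cm

1.600e+00


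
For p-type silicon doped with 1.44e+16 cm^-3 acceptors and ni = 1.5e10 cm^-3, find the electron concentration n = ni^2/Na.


Step 1: Majority hole concentration p ≈ Na = 1.44e+16 cm^-3
Step 2: n = ni^2 / Na = (1.5e10)^2 / 1.44e+16
Step 3: n = 1.56e+04 cm^-3

1.56e+04


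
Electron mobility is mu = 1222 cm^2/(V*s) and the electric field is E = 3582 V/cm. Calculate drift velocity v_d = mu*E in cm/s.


Step 1: v_d = mu * E
Step 2: v_d = 1222 * 3582 = 4377204
Step 3: v_d = 4.38e+06 cm/s

4.38e+06


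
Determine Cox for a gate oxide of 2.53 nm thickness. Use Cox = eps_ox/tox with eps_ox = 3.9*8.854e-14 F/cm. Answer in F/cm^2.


Step 1: eps_ox = 3.9 * 8.854e-14 = 3.45306e-13 F/cm
Step 2: tox in cm = 2.53 nm * 1e-7 = 2.5300e-07 cm
Step 3: Cox = 3.45306e-13 / 2.5300e-07 = 1.36e-06 F/cm^2

1.36e-06


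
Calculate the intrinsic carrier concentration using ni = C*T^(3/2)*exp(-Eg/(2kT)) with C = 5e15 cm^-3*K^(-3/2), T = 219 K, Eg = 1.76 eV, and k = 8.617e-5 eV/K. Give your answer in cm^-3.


Step 1: Compute kT = 8.617e-5 * 219 = 0.01887123 eV
Step 2: Exponent = -Eg/(2kT) = -1.76/(2*0.01887123) = -46.63183
Step 3: T^(3/2) = 219^1.5 = 3240.90
Step 4: ni = 5e15 * 3240.90 * exp(-46.63183) = 9.07e-02 cm^-3

9.07e-02


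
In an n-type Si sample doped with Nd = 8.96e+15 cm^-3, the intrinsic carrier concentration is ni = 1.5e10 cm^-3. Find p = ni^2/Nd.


Step 1: Since Nd >> ni, n ≈ Nd = 8.96e+15 cm^-3
Step 2: p = ni^2 / n = (1.5e10)^2 / 8.96e+15
Step 3: p = 2.25e20 / 8.96e+15 = 2.51e+04 cm^-3

2.51e+04


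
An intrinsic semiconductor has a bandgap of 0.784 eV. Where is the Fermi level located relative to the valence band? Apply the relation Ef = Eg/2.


Step 1: For an intrinsic semiconductor, the Fermi level sits at midgap.
Step 2: Ef = Eg / 2 = 0.784 / 2 = 0.392 eV

0.392


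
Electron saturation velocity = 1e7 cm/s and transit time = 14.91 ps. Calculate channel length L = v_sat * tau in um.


Step 1: tau in seconds = 14.91 ps * 1e-12 = 1.4910e-11 s
Step 2: L = v_sat * tau = 1e7 * 1.4910e-11 = 1.4910e-04 cm
Step 3: L in um = 1.4910e-04 * 1e4 = 1.491 um

1.491


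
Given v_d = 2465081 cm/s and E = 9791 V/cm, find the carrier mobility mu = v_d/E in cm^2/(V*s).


Step 1: mu = v_d / E
Step 2: mu = 2465081 / 9791
Step 3: mu = 251.77 cm^2/(V*s)

251.77


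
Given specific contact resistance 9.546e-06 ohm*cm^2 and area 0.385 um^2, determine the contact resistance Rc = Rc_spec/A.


Step 1: Convert area to cm^2: 0.385 um^2 = 3.8500e-09 cm^2
Step 2: Rc = Rc_spec / A = 9.546e-06 / 3.8500e-09
Step 3: Rc = 2.48e+03 ohms

2.48e+03


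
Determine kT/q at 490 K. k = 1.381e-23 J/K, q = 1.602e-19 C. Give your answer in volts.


Step 1: kT = 1.381e-23 * 490 = 6.7669e-21 J
Step 2: Vt = kT/q = 6.7669e-21 / 1.602e-19
Step 3: Vt = 0.04224 V

0.04224


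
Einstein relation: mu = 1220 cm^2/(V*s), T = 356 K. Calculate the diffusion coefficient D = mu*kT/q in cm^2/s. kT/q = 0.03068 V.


Step 1: D = mu * (kT/q)
Step 2: D = 1220 * 0.03068
Step 3: D = 37.43 cm^2/s

37.43


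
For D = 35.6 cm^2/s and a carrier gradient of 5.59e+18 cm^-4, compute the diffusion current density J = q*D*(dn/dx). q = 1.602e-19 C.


Step 1: J = q * D * (dn/dx)
Step 2: J = 1.602e-19 * 35.6 * 5.59e+18
Step 3: J = 3.19e+01 A/cm^2

3.19e+01


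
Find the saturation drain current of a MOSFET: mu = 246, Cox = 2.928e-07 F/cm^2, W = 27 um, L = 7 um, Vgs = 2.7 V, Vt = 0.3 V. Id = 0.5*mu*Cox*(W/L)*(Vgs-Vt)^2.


Step 1: Overdrive voltage Vov = Vgs - Vt = 2.7 - 0.3 = 2.4 V
Step 2: W/L = 27/7 = 3.85714
Step 3: Id = 0.5 * 246 * 2.928e-07 * 3.85714 * 2.4^2
Step 4: Id = 8.00e-04 A

8.00e-04


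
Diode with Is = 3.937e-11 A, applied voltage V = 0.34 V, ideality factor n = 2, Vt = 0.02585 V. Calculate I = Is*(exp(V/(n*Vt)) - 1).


Step 1: V/(n*Vt) = 0.34/(2*0.02585) = 6.5764
Step 2: exp(6.5764) = 7.1795e+02
Step 3: I = 3.937e-11 * (7.1795e+02 - 1) = 2.82e-08 A

2.82e-08


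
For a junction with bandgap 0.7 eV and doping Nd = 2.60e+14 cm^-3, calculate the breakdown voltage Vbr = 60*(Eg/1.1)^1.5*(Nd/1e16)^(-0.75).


Step 1: Eg/1.1 = 0.7/1.1 = 0.636364
Step 2: (Eg/1.1)^1.5 = 0.636364^1.5 = 0.507643
Step 3: (Nd/1e16)^(-0.75) = (0.026)^(-0.75) = 15.444363
Step 4: Vbr = 60 * 0.507643 * 15.444363 = 470.4 V

470.4


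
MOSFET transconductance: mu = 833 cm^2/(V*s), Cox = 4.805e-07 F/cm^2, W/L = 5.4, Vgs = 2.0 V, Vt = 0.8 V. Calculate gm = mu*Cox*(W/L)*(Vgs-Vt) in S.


Step 1: Vov = Vgs - Vt = 2.0 - 0.8 = 1.2 V
Step 2: gm = mu * Cox * (W/L) * Vov
Step 3: gm = 833 * 4.805e-07 * 5.4 * 1.2 = 2.59e-03 S

2.59e-03


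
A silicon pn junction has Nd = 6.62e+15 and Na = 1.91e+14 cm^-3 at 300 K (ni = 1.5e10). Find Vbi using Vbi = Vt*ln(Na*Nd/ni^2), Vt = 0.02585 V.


Step 1: Compute Na*Nd/ni^2 = 1.91e+14 * 6.62e+15 / (1.5e10)^2 = 5.6196e+09
Step 2: ln(5.6196e+09) = 22.4495
Step 3: Vbi = 0.02585 * 22.4495 = 0.58 V

0.58


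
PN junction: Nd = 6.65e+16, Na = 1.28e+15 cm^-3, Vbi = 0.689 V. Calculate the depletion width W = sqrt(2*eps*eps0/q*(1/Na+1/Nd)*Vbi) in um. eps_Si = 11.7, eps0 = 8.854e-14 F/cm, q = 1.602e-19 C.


Step 1: 1/Na + 1/Nd = 1/1.28e+15 + 1/6.65e+16 = 7.96288e-16
Step 2: 2*eps*eps0/q = 2*11.7*8.854e-14/1.602e-19 = 1.293281e+07
Step 3: W^2 = 1.293281e+07 * 7.96288e-16 * 0.689 = 7.09549e-09
Step 4: W = sqrt(7.09549e-09) = 8.423e-05 cm = 0.8423 um

0.8423


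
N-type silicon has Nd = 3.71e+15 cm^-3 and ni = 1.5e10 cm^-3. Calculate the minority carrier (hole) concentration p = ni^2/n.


Step 1: Since Nd >> ni, n ≈ Nd = 3.71e+15 cm^-3
Step 2: p = ni^2 / n = (1.5e10)^2 / 3.71e+15
Step 3: p = 2.25e20 / 3.71e+15 = 6.06e+04 cm^-3

6.06e+04


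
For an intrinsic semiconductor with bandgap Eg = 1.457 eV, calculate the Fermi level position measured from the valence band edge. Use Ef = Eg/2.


Step 1: For an intrinsic semiconductor, the Fermi level sits at midgap.
Step 2: Ef = Eg / 2 = 1.457 / 2 = 0.7285 eV

0.7285


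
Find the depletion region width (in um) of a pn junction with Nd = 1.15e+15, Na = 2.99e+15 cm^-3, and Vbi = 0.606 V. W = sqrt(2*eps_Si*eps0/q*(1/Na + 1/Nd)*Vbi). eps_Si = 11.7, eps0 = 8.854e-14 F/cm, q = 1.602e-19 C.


Step 1: 1/Na + 1/Nd = 1/2.99e+15 + 1/1.15e+15 = 1.20401e-15
Step 2: 2*eps*eps0/q = 2*11.7*8.854e-14/1.602e-19 = 1.293281e+07
Step 3: W^2 = 1.293281e+07 * 1.20401e-15 * 0.606 = 9.43617e-09
Step 4: W = sqrt(9.43617e-09) = 9.714e-05 cm = 0.9714 um

0.9714


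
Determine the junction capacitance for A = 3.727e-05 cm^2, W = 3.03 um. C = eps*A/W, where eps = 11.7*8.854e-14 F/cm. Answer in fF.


Step 1: eps_Si = 11.7 * 8.854e-14 = 1.035918e-12 F/cm
Step 2: W in cm = 3.03 * 1e-4 = 3.03e-04 cm
Step 3: C = 1.035918e-12 * 3.727e-05 / 3.03e-04 = 1.274213e-13 F
Step 4: C = 127.42 fF

127.42


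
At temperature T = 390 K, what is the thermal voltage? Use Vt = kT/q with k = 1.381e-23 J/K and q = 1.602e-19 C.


Step 1: kT = 1.381e-23 * 390 = 5.3859e-21 J
Step 2: Vt = kT/q = 5.3859e-21 / 1.602e-19
Step 3: Vt = 0.03362 V

0.03362


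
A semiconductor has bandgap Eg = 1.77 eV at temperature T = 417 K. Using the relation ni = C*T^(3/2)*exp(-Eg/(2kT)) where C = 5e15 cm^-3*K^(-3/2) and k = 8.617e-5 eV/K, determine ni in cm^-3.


Step 1: Compute kT = 8.617e-5 * 417 = 0.03593289 eV
Step 2: Exponent = -Eg/(2kT) = -1.77/(2*0.03593289) = -24.62925
Step 3: T^(3/2) = 417^1.5 = 8515.38
Step 4: ni = 5e15 * 8515.38 * exp(-24.62925) = 8.57e+08 cm^-3

8.57e+08


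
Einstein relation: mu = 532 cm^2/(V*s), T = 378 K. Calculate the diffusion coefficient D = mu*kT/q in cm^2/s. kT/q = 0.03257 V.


Step 1: D = mu * (kT/q)
Step 2: D = 532 * 0.03257
Step 3: D = 17.33 cm^2/s

17.33


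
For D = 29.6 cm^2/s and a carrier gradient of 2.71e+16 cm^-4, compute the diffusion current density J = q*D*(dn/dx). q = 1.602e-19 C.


Step 1: J = q * D * (dn/dx)
Step 2: J = 1.602e-19 * 29.6 * 2.71e+16
Step 3: J = 1.29e-01 A/cm^2

1.29e-01


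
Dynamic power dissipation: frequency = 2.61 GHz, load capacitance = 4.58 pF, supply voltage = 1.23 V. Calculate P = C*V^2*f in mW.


Step 1: V^2 = 1.23^2 = 1.5129 V^2
Step 2: P = C*V^2*f = 4.58e-12 F * 1.5129 * 2.61e9 Hz
Step 3: P = 1.808490402e-02 W
Step 4: P = 18.085 mW

18.085


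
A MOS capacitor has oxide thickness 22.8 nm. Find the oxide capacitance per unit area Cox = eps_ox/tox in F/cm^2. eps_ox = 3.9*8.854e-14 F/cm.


Step 1: eps_ox = 3.9 * 8.854e-14 = 3.45306e-13 F/cm
Step 2: tox in cm = 22.8 nm * 1e-7 = 2.2800e-06 cm
Step 3: Cox = 3.45306e-13 / 2.2800e-06 = 1.51e-07 F/cm^2

1.51e-07


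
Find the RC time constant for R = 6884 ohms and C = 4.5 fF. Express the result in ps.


Step 1: tau = R * C
Step 2: tau = 6884 * 4.5 fF = 6884 * 4.5e-15 F
Step 3: tau = 3.0978e-11 s = 30.978 ps

30.978


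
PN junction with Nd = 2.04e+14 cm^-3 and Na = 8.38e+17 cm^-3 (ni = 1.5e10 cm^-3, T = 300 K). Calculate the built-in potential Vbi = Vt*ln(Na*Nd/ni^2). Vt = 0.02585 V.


Step 1: Compute Na*Nd/ni^2 = 8.38e+17 * 2.04e+14 / (1.5e10)^2 = 7.5979e+11
Step 2: ln(7.5979e+11) = 27.3563
Step 3: Vbi = 0.02585 * 27.3563 = 0.707 V

0.707


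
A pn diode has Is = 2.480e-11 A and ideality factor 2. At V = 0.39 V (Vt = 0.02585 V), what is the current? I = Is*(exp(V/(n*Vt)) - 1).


Step 1: V/(n*Vt) = 0.39/(2*0.02585) = 7.5435
Step 2: exp(7.5435) = 1.8884e+03
Step 3: I = 2.480e-11 * (1.8884e+03 - 1) = 4.68e-08 A

4.68e-08


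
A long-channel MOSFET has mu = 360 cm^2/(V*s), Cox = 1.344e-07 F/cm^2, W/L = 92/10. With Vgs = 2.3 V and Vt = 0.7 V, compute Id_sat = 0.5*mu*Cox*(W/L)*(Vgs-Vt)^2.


Step 1: Overdrive voltage Vov = Vgs - Vt = 2.3 - 0.7 = 1.6 V
Step 2: W/L = 92/10 = 9.2
Step 3: Id = 0.5 * 360 * 1.344e-07 * 9.2 * 1.6^2
Step 4: Id = 5.70e-04 A

5.70e-04


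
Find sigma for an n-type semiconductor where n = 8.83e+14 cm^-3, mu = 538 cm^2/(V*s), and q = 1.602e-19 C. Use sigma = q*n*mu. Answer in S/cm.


Step 1: sigma = q * n * mu
Step 2: sigma = 1.602e-19 * 8.83e+14 * 538
Step 3: sigma = 7.610e-02 S/cm

7.610e-02


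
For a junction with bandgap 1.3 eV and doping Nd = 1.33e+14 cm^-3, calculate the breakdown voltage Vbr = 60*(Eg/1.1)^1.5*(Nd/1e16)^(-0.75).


Step 1: Eg/1.1 = 1.3/1.1 = 1.181818
Step 2: (Eg/1.1)^1.5 = 1.181818^1.5 = 1.284772
Step 3: (Nd/1e16)^(-0.75) = (0.0133)^(-0.75) = 25.533554
Step 4: Vbr = 60 * 1.284772 * 25.533554 = 1968.3 V

1968.3


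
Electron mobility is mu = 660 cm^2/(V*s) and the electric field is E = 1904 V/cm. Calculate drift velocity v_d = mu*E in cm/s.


Step 1: v_d = mu * E
Step 2: v_d = 660 * 1904 = 1256640
Step 3: v_d = 1.26e+06 cm/s

1.26e+06


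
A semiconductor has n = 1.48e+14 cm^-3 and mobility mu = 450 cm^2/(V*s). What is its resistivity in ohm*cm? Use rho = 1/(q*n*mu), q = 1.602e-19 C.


Step 1: sigma = q * n * mu = 1.602e-19 * 1.48e+14 * 450 = 1.06693e-02 S/cm
Step 2: rho = 1 / sigma = 1 / 1.06693e-02 = 93.73 ohm*cm

93.73


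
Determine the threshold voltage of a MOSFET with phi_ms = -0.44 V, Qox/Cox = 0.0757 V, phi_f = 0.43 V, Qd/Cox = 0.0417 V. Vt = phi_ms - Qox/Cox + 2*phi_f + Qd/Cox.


Step 1: Vt = phi_ms - Qox/Cox + 2*phi_f + Qd/Cox
Step 2: Vt = -0.44 - 0.0757 + 2*0.43 + 0.0417
Step 3: Vt = -0.44 - 0.0757 + 0.86 + 0.0417
Step 4: Vt = 0.386 V

0.386


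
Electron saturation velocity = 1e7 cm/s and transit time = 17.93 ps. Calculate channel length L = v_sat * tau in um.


Step 1: tau in seconds = 17.93 ps * 1e-12 = 1.7930e-11 s
Step 2: L = v_sat * tau = 1e7 * 1.7930e-11 = 1.7930e-04 cm
Step 3: L in um = 1.7930e-04 * 1e4 = 1.793 um

1.793


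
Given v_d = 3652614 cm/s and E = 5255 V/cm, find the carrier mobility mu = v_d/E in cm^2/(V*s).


Step 1: mu = v_d / E
Step 2: mu = 3652614 / 5255
Step 3: mu = 695.07 cm^2/(V*s)

695.07


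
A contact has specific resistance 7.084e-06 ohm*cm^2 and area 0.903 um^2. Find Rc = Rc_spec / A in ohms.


Step 1: Convert area to cm^2: 0.903 um^2 = 9.0300e-09 cm^2
Step 2: Rc = Rc_spec / A = 7.084e-06 / 9.0300e-09
Step 3: Rc = 7.84e+02 ohms

7.84e+02


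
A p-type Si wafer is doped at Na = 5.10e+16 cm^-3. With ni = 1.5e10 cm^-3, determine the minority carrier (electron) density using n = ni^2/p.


Step 1: Majority hole concentration p ≈ Na = 5.10e+16 cm^-3
Step 2: n = ni^2 / Na = (1.5e10)^2 / 5.10e+16
Step 3: n = 4.41e+03 cm^-3

4.41e+03


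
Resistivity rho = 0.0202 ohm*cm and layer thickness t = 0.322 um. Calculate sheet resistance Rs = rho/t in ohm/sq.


Step 1: Convert thickness to cm: t = 0.322 um = 3.2200e-05 cm
Step 2: Rs = rho / t = 0.0202 / 3.2200e-05
Step 3: Rs = 627.3 ohm/sq

627.3


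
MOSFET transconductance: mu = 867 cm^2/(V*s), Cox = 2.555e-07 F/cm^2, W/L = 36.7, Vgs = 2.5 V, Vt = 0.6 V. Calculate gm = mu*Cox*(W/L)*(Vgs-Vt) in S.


Step 1: Vov = Vgs - Vt = 2.5 - 0.6 = 1.9 V
Step 2: gm = mu * Cox * (W/L) * Vov
Step 3: gm = 867 * 2.555e-07 * 36.7 * 1.9 = 1.54e-02 S

1.54e-02


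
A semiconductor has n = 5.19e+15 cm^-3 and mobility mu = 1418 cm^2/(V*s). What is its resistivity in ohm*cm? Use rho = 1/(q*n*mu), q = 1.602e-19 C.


Step 1: sigma = q * n * mu = 1.602e-19 * 5.19e+15 * 1418 = 1.17898e+00 S/cm
Step 2: rho = 1 / sigma = 1 / 1.17898e+00 = 0.8482 ohm*cm

0.8482


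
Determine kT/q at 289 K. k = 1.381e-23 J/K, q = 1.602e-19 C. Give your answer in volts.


Step 1: kT = 1.381e-23 * 289 = 3.99109e-21 J
Step 2: Vt = kT/q = 3.99109e-21 / 1.602e-19
Step 3: Vt = 0.02491 V

0.02491


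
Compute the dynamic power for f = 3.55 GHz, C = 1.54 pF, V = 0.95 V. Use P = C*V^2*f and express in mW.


Step 1: V^2 = 0.95^2 = 0.9025 V^2
Step 2: P = C*V^2*f = 1.54e-12 F * 0.9025 * 3.55e9 Hz
Step 3: P = 4.9339675e-03 W
Step 4: P = 4.934 mW

4.934


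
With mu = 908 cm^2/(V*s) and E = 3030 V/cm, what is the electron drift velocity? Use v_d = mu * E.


Step 1: v_d = mu * E
Step 2: v_d = 908 * 3030 = 2751240
Step 3: v_d = 2.75e+06 cm/s

2.75e+06


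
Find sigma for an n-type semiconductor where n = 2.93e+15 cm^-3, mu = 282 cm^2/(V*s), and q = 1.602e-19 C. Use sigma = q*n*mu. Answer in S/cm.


Step 1: sigma = q * n * mu
Step 2: sigma = 1.602e-19 * 2.93e+15 * 282
Step 3: sigma = 1.324e-01 S/cm

1.324e-01


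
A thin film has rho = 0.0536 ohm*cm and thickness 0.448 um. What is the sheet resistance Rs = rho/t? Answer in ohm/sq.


Step 1: Convert thickness to cm: t = 0.448 um = 4.4800e-05 cm
Step 2: Rs = rho / t = 0.0536 / 4.4800e-05
Step 3: Rs = 1196.4 ohm/sq

1196.4


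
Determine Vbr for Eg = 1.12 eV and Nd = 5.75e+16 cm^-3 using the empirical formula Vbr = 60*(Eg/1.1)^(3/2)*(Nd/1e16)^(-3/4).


Step 1: Eg/1.1 = 1.12/1.1 = 1.018182
Step 2: (Eg/1.1)^1.5 = 1.018182^1.5 = 1.027397
Step 3: (Nd/1e16)^(-0.75) = (5.75)^(-0.75) = 0.269308
Step 4: Vbr = 60 * 1.027397 * 0.269308 = 16.6 V

16.6


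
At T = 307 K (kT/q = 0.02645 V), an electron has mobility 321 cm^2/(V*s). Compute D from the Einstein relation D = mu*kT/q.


Step 1: D = mu * (kT/q)
Step 2: D = 321 * 0.02645
Step 3: D = 8.49 cm^2/s

8.49


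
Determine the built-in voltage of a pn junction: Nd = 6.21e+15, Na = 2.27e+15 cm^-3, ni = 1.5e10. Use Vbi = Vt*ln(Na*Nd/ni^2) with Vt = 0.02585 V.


Step 1: Compute Na*Nd/ni^2 = 2.27e+15 * 6.21e+15 / (1.5e10)^2 = 6.2652e+10
Step 2: ln(6.2652e+10) = 24.8609
Step 3: Vbi = 0.02585 * 24.8609 = 0.643 V

0.643


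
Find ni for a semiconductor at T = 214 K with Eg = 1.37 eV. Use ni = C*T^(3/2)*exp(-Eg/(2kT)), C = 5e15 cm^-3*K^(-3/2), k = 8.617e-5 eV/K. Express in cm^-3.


Step 1: Compute kT = 8.617e-5 * 214 = 0.01844038 eV
Step 2: Exponent = -Eg/(2kT) = -1.37/(2*0.01844038) = -37.14674
Step 3: T^(3/2) = 214^1.5 = 3130.55
Step 4: ni = 5e15 * 3130.55 * exp(-37.14674) = 1.15e+03 cm^-3

1.15e+03


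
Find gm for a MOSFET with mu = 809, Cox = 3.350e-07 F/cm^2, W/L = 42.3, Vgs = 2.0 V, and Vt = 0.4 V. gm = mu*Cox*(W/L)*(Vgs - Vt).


Step 1: Vov = Vgs - Vt = 2.0 - 0.4 = 1.6 V
Step 2: gm = mu * Cox * (W/L) * Vov
Step 3: gm = 809 * 3.350e-07 * 42.3 * 1.6 = 1.83e-02 S

1.83e-02
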